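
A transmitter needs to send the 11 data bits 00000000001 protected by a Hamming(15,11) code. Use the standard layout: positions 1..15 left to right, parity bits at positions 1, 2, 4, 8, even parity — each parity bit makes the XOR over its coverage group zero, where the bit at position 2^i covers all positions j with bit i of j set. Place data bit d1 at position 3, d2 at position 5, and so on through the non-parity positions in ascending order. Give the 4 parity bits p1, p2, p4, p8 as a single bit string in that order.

1111

Place data bits at non-power-of-two positions: b3=0, b5=0, b6=0, b7=0, b9=0, b10=0, b11=0, b12=0, b13=0, b14=0, b15=1.
p1 = XOR of data positions {3,5,7,9,11,13,15} = 0⊕0⊕0⊕0⊕0⊕0⊕1 = 1
p2 = XOR of data positions {3,6,7,10,11,14,15} = 0⊕0⊕0⊕0⊕0⊕0⊕1 = 1
p4 = XOR of data positions {5,6,7,12,13,14,15} = 0⊕0⊕0⊕0⊕0⊕0⊕1 = 1
p8 = XOR of data positions {9,10,11,12,13,14,15} = 0⊕0⊕0⊕0⊕0⊕0⊕1 = 1
Parity bits p1,p2,p4,p8 = 1111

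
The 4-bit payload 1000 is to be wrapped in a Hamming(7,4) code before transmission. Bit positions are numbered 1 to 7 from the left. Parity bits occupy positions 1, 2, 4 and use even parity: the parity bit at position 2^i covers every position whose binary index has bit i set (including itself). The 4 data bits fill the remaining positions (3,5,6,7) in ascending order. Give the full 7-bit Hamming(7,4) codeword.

1110000

Place data bits at non-power-of-two positions: b3=1, b5=0, b6=0, b7=0.
p1 = XOR of data positions {3,5,7} = 1⊕0⊕0 = 1
p2 = XOR of data positions {3,6,7} = 1⊕0⊕0 = 1
p4 = XOR of data positions {5,6,7} = 0⊕0⊕0 = 0
Codeword b1..b7 = 1110000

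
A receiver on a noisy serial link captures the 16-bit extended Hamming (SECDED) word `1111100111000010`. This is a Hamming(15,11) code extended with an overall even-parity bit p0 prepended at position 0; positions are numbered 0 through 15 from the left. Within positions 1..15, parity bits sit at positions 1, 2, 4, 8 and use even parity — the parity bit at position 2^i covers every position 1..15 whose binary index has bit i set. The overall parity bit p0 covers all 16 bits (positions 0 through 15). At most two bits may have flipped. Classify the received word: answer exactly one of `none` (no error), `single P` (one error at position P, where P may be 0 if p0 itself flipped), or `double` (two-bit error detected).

s1: b1⊕b3⊕b5⊕b7⊕b9⊕b11⊕b13⊕b15 = 1⊕1⊕0⊕1⊕1⊕0⊕0⊕0 = 0
s2: b2⊕b3⊕b6⊕b7⊕b10⊕b11⊕b14⊕b15 = 1⊕1⊕0⊕1⊕0⊕0⊕1⊕0 = 0
s4: b4⊕b5⊕b6⊕b7⊕b12⊕b13⊕b14⊕b15 = 1⊕0⊕0⊕1⊕0⊕0⊕1⊕0 = 1
s8: b8⊕b9⊕b10⊕b11⊕b12⊕b13⊕b14⊕b15 = 1⊕1⊕0⊕0⊕0⊕0⊕1⊕0 = 1
Syndrome (s8...s1) = 1100 → position 12.
Overall parity (XOR of all 16 bits, including p0): 1⊕1⊕1⊕1⊕1⊕0⊕0⊕1⊕1⊕1⊕0⊕0⊕0⊕0⊕1⊕0 = 1
Overall=1, syndrome position=12 → single-bit error at position 12.

single 12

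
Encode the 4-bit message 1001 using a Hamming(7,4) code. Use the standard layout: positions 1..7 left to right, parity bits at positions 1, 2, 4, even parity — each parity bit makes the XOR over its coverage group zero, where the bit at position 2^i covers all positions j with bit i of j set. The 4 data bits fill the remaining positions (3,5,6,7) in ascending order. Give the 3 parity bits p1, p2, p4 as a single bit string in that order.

001

Place data bits at non-power-of-two positions: b3=1, b5=0, b6=0, b7=1.
p1 = XOR of data positions {3,5,7} = 1⊕0⊕1 = 0
p2 = XOR of data positions {3,6,7} = 1⊕0⊕1 = 0
p4 = XOR of data positions {5,6,7} = 0⊕0⊕1 = 1
Parity bits p1,p2,p4 = 001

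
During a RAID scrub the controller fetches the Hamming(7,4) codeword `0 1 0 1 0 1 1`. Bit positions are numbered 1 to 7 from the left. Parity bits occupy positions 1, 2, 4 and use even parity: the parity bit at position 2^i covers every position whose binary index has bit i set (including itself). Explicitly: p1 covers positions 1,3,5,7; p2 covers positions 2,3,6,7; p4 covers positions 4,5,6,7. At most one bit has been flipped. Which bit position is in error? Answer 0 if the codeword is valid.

s1: b1⊕b3⊕b5⊕b7 = 0⊕0⊕0⊕1 = 1
s2: b2⊕b3⊕b6⊕b7 = 1⊕0⊕1⊕1 = 1
s4: b4⊕b5⊕b6⊕b7 = 1⊕0⊕1⊕1 = 1
Syndrome (s4...s1) = 111 → position 7.

7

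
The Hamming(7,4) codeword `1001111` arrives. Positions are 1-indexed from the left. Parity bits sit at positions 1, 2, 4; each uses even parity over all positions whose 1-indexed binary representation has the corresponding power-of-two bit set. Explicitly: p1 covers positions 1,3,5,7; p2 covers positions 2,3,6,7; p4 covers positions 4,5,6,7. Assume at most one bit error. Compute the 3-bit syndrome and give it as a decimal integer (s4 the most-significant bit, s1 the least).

s1: b1⊕b3⊕b5⊕b7 = 1⊕0⊕1⊕1 = 1
s2: b2⊕b3⊕b6⊕b7 = 0⊕0⊕1⊕1 = 0
s4: b4⊕b5⊕b6⊕b7 = 1⊕1⊕1⊕1 = 0
Syndrome (s4...s1) = 001 → position 1.

1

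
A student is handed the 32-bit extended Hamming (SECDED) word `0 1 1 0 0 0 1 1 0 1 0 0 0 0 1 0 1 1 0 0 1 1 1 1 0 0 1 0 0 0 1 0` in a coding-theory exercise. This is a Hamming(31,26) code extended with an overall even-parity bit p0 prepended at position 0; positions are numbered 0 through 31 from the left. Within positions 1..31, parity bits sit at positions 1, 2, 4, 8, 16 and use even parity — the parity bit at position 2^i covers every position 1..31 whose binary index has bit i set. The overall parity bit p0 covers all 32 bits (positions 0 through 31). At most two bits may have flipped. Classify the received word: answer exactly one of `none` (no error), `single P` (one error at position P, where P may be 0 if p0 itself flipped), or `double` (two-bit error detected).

s1: b1⊕b3⊕b5⊕b7⊕b9⊕b11⊕b13⊕b15⊕b17⊕b19⊕b21⊕b23⊕b25⊕b27⊕b29⊕b31 = 1⊕0⊕0⊕1⊕1⊕0⊕0⊕0⊕1⊕0⊕1⊕1⊕0⊕0⊕0⊕0 = 0
s2: b2⊕b3⊕b6⊕b7⊕b10⊕b11⊕b14⊕b15⊕b18⊕b19⊕b22⊕b23⊕b26⊕b27⊕b30⊕b31 = 1⊕0⊕1⊕1⊕0⊕0⊕1⊕0⊕0⊕0⊕1⊕1⊕1⊕0⊕1⊕0 = 0
s4: b4⊕b5⊕b6⊕b7⊕b12⊕b13⊕b14⊕b15⊕b20⊕b21⊕b22⊕b23⊕b28⊕b29⊕b30⊕b31 = 0⊕0⊕1⊕1⊕0⊕0⊕1⊕0⊕1⊕1⊕1⊕1⊕0⊕0⊕1⊕0 = 0
s8: b8⊕b9⊕b10⊕b11⊕b12⊕b13⊕b14⊕b15⊕b24⊕b25⊕b26⊕b27⊕b28⊕b29⊕b30⊕b31 = 0⊕1⊕0⊕0⊕0⊕0⊕1⊕0⊕0⊕0⊕1⊕0⊕0⊕0⊕1⊕0 = 0
s16: b16⊕b17⊕b18⊕b19⊕b20⊕b21⊕b22⊕b23⊕b24⊕b25⊕b26⊕b27⊕b28⊕b29⊕b30⊕b31 = 1⊕1⊕0⊕0⊕1⊕1⊕1⊕1⊕0⊕0⊕1⊕0⊕0⊕0⊕1⊕0 = 0
Syndrome (s16...s1) = 00000 → position 0 (no error).
Overall parity (XOR of all 32 bits, including p0): 0⊕1⊕1⊕0⊕0⊕0⊕1⊕1⊕0⊕1⊕0⊕0⊕0⊕0⊕1⊕0⊕1⊕1⊕0⊕0⊕1⊕1⊕1⊕1⊕0⊕0⊕1⊕0⊕0⊕0⊕1⊕0 = 0
Overall=0, syndrome position=0 → no error.

none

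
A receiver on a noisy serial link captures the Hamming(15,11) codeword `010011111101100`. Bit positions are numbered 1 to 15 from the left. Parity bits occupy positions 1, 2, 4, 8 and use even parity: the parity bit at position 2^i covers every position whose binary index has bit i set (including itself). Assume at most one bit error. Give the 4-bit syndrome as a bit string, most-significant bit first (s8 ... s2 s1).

s1: b1⊕b3⊕b5⊕b7⊕b9⊕b11⊕b13⊕b15 = 0⊕0⊕1⊕1⊕1⊕0⊕1⊕0 = 0
s2: b2⊕b3⊕b6⊕b7⊕b10⊕b11⊕b14⊕b15 = 1⊕0⊕1⊕1⊕1⊕0⊕0⊕0 = 0
s4: b4⊕b5⊕b6⊕b7⊕b12⊕b13⊕b14⊕b15 = 0⊕1⊕1⊕1⊕1⊕1⊕0⊕0 = 1
s8: b8⊕b9⊕b10⊕b11⊕b12⊕b13⊕b14⊕b15 = 1⊕1⊕1⊕0⊕1⊕1⊕0⊕0 = 1
Syndrome (s8...s1) = 1100 → position 12.

1100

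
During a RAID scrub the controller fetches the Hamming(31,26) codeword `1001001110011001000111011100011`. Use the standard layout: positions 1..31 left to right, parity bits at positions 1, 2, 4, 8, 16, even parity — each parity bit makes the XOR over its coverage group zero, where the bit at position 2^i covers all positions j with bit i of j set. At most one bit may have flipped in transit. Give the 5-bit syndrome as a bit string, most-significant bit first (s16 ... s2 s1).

11111

s1: b1⊕b3⊕b5⊕b7⊕b9⊕b11⊕b13⊕b15⊕b17⊕b19⊕b21⊕b23⊕b25⊕b27⊕b29⊕b31 = 1⊕0⊕0⊕1⊕1⊕0⊕1⊕0⊕0⊕0⊕1⊕0⊕1⊕0⊕0⊕1 = 1
s2: b2⊕b3⊕b6⊕b7⊕b10⊕b11⊕b14⊕b15⊕b18⊕b19⊕b22⊕b23⊕b26⊕b27⊕b30⊕b31 = 0⊕0⊕0⊕1⊕0⊕0⊕0⊕0⊕0⊕0⊕1⊕0⊕1⊕0⊕1⊕1 = 1
s4: b4⊕b5⊕b6⊕b7⊕b12⊕b13⊕b14⊕b15⊕b20⊕b21⊕b22⊕b23⊕b28⊕b29⊕b30⊕b31 = 1⊕0⊕0⊕1⊕1⊕1⊕0⊕0⊕1⊕1⊕1⊕0⊕0⊕0⊕1⊕1 = 1
s8: b8⊕b9⊕b10⊕b11⊕b12⊕b13⊕b14⊕b15⊕b24⊕b25⊕b26⊕b27⊕b28⊕b29⊕b30⊕b31 = 1⊕1⊕0⊕0⊕1⊕1⊕0⊕0⊕1⊕1⊕1⊕0⊕0⊕0⊕1⊕1 = 1
s16: b16⊕b17⊕b18⊕b19⊕b20⊕b21⊕b22⊕b23⊕b24⊕b25⊕b26⊕b27⊕b28⊕b29⊕b30⊕b31 = 1⊕0⊕0⊕0⊕1⊕1⊕1⊕0⊕1⊕1⊕1⊕0⊕0⊕0⊕1⊕1 = 1
Syndrome (s16...s1) = 11111 → position 31.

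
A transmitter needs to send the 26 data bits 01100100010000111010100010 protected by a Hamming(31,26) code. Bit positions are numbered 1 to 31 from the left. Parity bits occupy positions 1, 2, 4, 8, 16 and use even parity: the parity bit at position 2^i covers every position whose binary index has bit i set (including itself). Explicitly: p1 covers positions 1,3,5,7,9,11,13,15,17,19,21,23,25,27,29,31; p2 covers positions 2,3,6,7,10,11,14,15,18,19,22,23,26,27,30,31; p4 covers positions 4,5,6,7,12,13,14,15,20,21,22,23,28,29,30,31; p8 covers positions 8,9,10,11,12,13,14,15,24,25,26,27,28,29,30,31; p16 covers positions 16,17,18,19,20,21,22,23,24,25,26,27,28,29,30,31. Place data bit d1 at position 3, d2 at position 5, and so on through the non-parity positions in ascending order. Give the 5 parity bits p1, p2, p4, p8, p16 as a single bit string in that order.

00110

Place data bits at non-power-of-two positions: b3=0, b5=1, b6=1, b7=0, b9=0, b10=1, b11=0, b12=0, b13=0, b14=1, b15=0, b17=0, b18=0, b19=0, b20=1, b21=1, b22=1, b23=0, b24=1, b25=0, b26=1, b27=0, b28=0, b29=0, b30=1, b31=0.
p1 = XOR of data positions {3,5,7,9,11,13,15,17,19,21,23,25,27,29,31} = 0⊕1⊕0⊕0⊕0⊕0⊕0⊕0⊕0⊕1⊕0⊕0⊕0⊕0⊕0 = 0
p2 = XOR of data positions {3,6,7,10,11,14,15,18,19,22,23,26,27,30,31} = 0⊕1⊕0⊕1⊕0⊕1⊕0⊕0⊕0⊕1⊕0⊕1⊕0⊕1⊕0 = 0
p4 = XOR of data positions {5,6,7,12,13,14,15,20,21,22,23,28,29,30,31} = 1⊕1⊕0⊕0⊕0⊕1⊕0⊕1⊕1⊕1⊕0⊕0⊕0⊕1⊕0 = 1
p8 = XOR of data positions {9,10,11,12,13,14,15,24,25,26,27,28,29,30,31} = 0⊕1⊕0⊕0⊕0⊕1⊕0⊕1⊕0⊕1⊕0⊕0⊕0⊕1⊕0 = 1
p16 = XOR of data positions {17,18,19,20,21,22,23,24,25,26,27,28,29,30,31} = 0⊕0⊕0⊕1⊕1⊕1⊕0⊕1⊕0⊕1⊕0⊕0⊕0⊕1⊕0 = 0
Parity bits p1,p2,p4,p8,p16 = 00110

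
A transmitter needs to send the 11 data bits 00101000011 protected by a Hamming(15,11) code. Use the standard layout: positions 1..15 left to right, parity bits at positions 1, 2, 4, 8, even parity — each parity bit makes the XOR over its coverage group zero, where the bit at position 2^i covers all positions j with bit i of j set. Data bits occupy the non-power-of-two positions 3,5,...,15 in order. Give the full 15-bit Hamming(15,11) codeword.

Place data bits at non-power-of-two positions: b3=0, b5=0, b6=1, b7=0, b9=1, b10=0, b11=0, b12=0, b13=0, b14=1, b15=1.
p1 = XOR of data positions {3,5,7,9,11,13,15} = 0⊕0⊕0⊕1⊕0⊕0⊕1 = 0
p2 = XOR of data positions {3,6,7,10,11,14,15} = 0⊕1⊕0⊕0⊕0⊕1⊕1 = 1
p4 = XOR of data positions {5,6,7,12,13,14,15} = 0⊕1⊕0⊕0⊕0⊕1⊕1 = 1
p8 = XOR of data positions {9,10,11,12,13,14,15} = 1⊕0⊕0⊕0⊕0⊕1⊕1 = 1
Codeword b1..b15 = 010101011000011

010101011000011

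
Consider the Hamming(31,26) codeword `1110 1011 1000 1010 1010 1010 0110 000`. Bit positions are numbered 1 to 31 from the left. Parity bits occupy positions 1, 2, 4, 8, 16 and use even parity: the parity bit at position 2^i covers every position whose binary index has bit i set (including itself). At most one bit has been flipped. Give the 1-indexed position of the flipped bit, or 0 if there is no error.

0

s1: b1⊕b3⊕b5⊕b7⊕b9⊕b11⊕b13⊕b15⊕b17⊕b19⊕b21⊕b23⊕b25⊕b27⊕b29⊕b31 = 1⊕1⊕1⊕1⊕1⊕0⊕1⊕1⊕1⊕1⊕1⊕1⊕0⊕1⊕0⊕0 = 0
s2: b2⊕b3⊕b6⊕b7⊕b10⊕b11⊕b14⊕b15⊕b18⊕b19⊕b22⊕b23⊕b26⊕b27⊕b30⊕b31 = 1⊕1⊕0⊕1⊕0⊕0⊕0⊕1⊕0⊕1⊕0⊕1⊕1⊕1⊕0⊕0 = 0
s4: b4⊕b5⊕b6⊕b7⊕b12⊕b13⊕b14⊕b15⊕b20⊕b21⊕b22⊕b23⊕b28⊕b29⊕b30⊕b31 = 0⊕1⊕0⊕1⊕0⊕1⊕0⊕1⊕0⊕1⊕0⊕1⊕0⊕0⊕0⊕0 = 0
s8: b8⊕b9⊕b10⊕b11⊕b12⊕b13⊕b14⊕b15⊕b24⊕b25⊕b26⊕b27⊕b28⊕b29⊕b30⊕b31 = 1⊕1⊕0⊕0⊕0⊕1⊕0⊕1⊕0⊕0⊕1⊕1⊕0⊕0⊕0⊕0 = 0
s16: b16⊕b17⊕b18⊕b19⊕b20⊕b21⊕b22⊕b23⊕b24⊕b25⊕b26⊕b27⊕b28⊕b29⊕b30⊕b31 = 0⊕1⊕0⊕1⊕0⊕1⊕0⊕1⊕0⊕0⊕1⊕1⊕0⊕0⊕0⊕0 = 0
Syndrome (s16...s1) = 00000 → position 0 (no error).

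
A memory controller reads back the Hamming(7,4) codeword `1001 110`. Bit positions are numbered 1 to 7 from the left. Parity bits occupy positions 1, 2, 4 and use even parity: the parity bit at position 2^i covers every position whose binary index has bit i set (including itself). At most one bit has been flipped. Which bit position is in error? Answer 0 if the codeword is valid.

s1: b1⊕b3⊕b5⊕b7 = 1⊕0⊕1⊕0 = 0
s2: b2⊕b3⊕b6⊕b7 = 0⊕0⊕1⊕0 = 1
s4: b4⊕b5⊕b6⊕b7 = 1⊕1⊕1⊕0 = 1
Syndrome (s4...s1) = 110 → position 6.

6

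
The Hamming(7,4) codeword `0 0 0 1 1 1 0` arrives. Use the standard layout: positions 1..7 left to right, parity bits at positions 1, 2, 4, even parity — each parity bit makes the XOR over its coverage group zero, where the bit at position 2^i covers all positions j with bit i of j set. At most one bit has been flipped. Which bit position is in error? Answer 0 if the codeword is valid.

s1: b1⊕b3⊕b5⊕b7 = 0⊕0⊕1⊕0 = 1
s2: b2⊕b3⊕b6⊕b7 = 0⊕0⊕1⊕0 = 1
s4: b4⊕b5⊕b6⊕b7 = 1⊕1⊕1⊕0 = 1
Syndrome (s4...s1) = 111 → position 7.

7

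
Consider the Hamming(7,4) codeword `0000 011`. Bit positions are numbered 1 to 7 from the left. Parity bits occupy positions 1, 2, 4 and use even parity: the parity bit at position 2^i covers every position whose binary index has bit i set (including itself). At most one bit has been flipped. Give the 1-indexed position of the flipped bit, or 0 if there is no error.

1

s1: b1⊕b3⊕b5⊕b7 = 0⊕0⊕0⊕1 = 1
s2: b2⊕b3⊕b6⊕b7 = 0⊕0⊕1⊕1 = 0
s4: b4⊕b5⊕b6⊕b7 = 0⊕0⊕1⊕1 = 0
Syndrome (s4...s1) = 001 → position 1.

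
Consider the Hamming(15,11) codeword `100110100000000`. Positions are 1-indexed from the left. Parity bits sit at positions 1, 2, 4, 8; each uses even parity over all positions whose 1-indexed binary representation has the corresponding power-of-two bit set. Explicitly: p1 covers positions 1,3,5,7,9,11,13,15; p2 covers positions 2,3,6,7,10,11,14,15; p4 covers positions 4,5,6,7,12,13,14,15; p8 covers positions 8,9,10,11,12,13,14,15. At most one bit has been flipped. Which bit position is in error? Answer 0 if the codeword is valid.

s1: b1⊕b3⊕b5⊕b7⊕b9⊕b11⊕b13⊕b15 = 1⊕0⊕1⊕1⊕0⊕0⊕0⊕0 = 1
s2: b2⊕b3⊕b6⊕b7⊕b10⊕b11⊕b14⊕b15 = 0⊕0⊕0⊕1⊕0⊕0⊕0⊕0 = 1
s4: b4⊕b5⊕b6⊕b7⊕b12⊕b13⊕b14⊕b15 = 1⊕1⊕0⊕1⊕0⊕0⊕0⊕0 = 1
s8: b8⊕b9⊕b10⊕b11⊕b12⊕b13⊕b14⊕b15 = 0⊕0⊕0⊕0⊕0⊕0⊕0⊕0 = 0
Syndrome (s8...s1) = 0111 → position 7.

7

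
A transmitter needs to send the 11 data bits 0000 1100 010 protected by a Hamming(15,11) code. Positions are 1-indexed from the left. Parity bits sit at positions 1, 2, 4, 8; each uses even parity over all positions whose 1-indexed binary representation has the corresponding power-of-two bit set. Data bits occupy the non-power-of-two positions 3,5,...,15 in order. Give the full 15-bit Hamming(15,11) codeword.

100100011100010

Place data bits at non-power-of-two positions: b3=0, b5=0, b6=0, b7=0, b9=1, b10=1, b11=0, b12=0, b13=0, b14=1, b15=0.
p1 = XOR of data positions {3,5,7,9,11,13,15} = 0⊕0⊕0⊕1⊕0⊕0⊕0 = 1
p2 = XOR of data positions {3,6,7,10,11,14,15} = 0⊕0⊕0⊕1⊕0⊕1⊕0 = 0
p4 = XOR of data positions {5,6,7,12,13,14,15} = 0⊕0⊕0⊕0⊕0⊕1⊕0 = 1
p8 = XOR of data positions {9,10,11,12,13,14,15} = 1⊕1⊕0⊕0⊕0⊕1⊕0 = 1
Codeword b1..b15 = 100100011100010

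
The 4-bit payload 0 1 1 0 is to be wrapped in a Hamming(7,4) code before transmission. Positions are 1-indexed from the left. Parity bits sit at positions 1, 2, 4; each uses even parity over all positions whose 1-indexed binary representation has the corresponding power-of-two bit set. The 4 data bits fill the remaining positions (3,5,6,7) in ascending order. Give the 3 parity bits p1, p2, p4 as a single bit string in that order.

110

Place data bits at non-power-of-two positions: b3=0, b5=1, b6=1, b7=0.
p1 = XOR of data positions {3,5,7} = 0⊕1⊕0 = 1
p2 = XOR of data positions {3,6,7} = 0⊕1⊕0 = 1
p4 = XOR of data positions {5,6,7} = 1⊕1⊕0 = 0
Parity bits p1,p2,p4 = 110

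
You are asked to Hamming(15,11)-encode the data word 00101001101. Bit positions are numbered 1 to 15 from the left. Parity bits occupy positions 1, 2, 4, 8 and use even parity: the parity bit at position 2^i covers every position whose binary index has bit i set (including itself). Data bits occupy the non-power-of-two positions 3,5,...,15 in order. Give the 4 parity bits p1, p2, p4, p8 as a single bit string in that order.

1000

Place data bits at non-power-of-two positions: b3=0, b5=0, b6=1, b7=0, b9=1, b10=0, b11=0, b12=1, b13=1, b14=0, b15=1.
p1 = XOR of data positions {3,5,7,9,11,13,15} = 0⊕0⊕0⊕1⊕0⊕1⊕1 = 1
p2 = XOR of data positions {3,6,7,10,11,14,15} = 0⊕1⊕0⊕0⊕0⊕0⊕1 = 0
p4 = XOR of data positions {5,6,7,12,13,14,15} = 0⊕1⊕0⊕1⊕1⊕0⊕1 = 0
p8 = XOR of data positions {9,10,11,12,13,14,15} = 1⊕0⊕0⊕1⊕1⊕0⊕1 = 0
Parity bits p1,p2,p4,p8 = 1000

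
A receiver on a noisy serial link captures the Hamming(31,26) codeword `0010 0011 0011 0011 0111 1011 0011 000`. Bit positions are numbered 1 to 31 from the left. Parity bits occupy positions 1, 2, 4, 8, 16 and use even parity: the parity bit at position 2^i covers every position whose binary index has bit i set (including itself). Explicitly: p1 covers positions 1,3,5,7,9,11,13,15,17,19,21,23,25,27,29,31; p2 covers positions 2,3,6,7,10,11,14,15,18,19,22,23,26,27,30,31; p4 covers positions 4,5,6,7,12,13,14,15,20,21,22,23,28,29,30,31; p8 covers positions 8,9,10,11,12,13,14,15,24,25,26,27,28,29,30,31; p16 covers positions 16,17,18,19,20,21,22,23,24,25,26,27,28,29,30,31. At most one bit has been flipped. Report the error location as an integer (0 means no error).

s1: b1⊕b3⊕b5⊕b7⊕b9⊕b11⊕b13⊕b15⊕b17⊕b19⊕b21⊕b23⊕b25⊕b27⊕b29⊕b31 = 0⊕1⊕0⊕1⊕0⊕1⊕0⊕1⊕0⊕1⊕1⊕1⊕0⊕1⊕0⊕0 = 0
s2: b2⊕b3⊕b6⊕b7⊕b10⊕b11⊕b14⊕b15⊕b18⊕b19⊕b22⊕b23⊕b26⊕b27⊕b30⊕b31 = 0⊕1⊕0⊕1⊕0⊕1⊕0⊕1⊕1⊕1⊕0⊕1⊕0⊕1⊕0⊕0 = 0
s4: b4⊕b5⊕b6⊕b7⊕b12⊕b13⊕b14⊕b15⊕b20⊕b21⊕b22⊕b23⊕b28⊕b29⊕b30⊕b31 = 0⊕0⊕0⊕1⊕1⊕0⊕0⊕1⊕1⊕1⊕0⊕1⊕1⊕0⊕0⊕0 = 1
s8: b8⊕b9⊕b10⊕b11⊕b12⊕b13⊕b14⊕b15⊕b24⊕b25⊕b26⊕b27⊕b28⊕b29⊕b30⊕b31 = 1⊕0⊕0⊕1⊕1⊕0⊕0⊕1⊕1⊕0⊕0⊕1⊕1⊕0⊕0⊕0 = 1
s16: b16⊕b17⊕b18⊕b19⊕b20⊕b21⊕b22⊕b23⊕b24⊕b25⊕b26⊕b27⊕b28⊕b29⊕b30⊕b31 = 1⊕0⊕1⊕1⊕1⊕1⊕0⊕1⊕1⊕0⊕0⊕1⊕1⊕0⊕0⊕0 = 1
Syndrome (s16...s1) = 11100 → position 28.

28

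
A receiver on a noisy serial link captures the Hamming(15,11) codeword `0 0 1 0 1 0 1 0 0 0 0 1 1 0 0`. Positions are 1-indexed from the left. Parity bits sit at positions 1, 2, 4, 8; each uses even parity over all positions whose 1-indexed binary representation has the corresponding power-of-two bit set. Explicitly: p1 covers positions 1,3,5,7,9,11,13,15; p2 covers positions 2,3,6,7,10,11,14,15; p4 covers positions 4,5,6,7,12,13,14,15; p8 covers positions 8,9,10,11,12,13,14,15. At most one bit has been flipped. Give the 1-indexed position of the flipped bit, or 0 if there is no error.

0

s1: b1⊕b3⊕b5⊕b7⊕b9⊕b11⊕b13⊕b15 = 0⊕1⊕1⊕1⊕0⊕0⊕1⊕0 = 0
s2: b2⊕b3⊕b6⊕b7⊕b10⊕b11⊕b14⊕b15 = 0⊕1⊕0⊕1⊕0⊕0⊕0⊕0 = 0
s4: b4⊕b5⊕b6⊕b7⊕b12⊕b13⊕b14⊕b15 = 0⊕1⊕0⊕1⊕1⊕1⊕0⊕0 = 0
s8: b8⊕b9⊕b10⊕b11⊕b12⊕b13⊕b14⊕b15 = 0⊕0⊕0⊕0⊕1⊕1⊕0⊕0 = 0
Syndrome (s8...s1) = 0000 → position 0 (no error).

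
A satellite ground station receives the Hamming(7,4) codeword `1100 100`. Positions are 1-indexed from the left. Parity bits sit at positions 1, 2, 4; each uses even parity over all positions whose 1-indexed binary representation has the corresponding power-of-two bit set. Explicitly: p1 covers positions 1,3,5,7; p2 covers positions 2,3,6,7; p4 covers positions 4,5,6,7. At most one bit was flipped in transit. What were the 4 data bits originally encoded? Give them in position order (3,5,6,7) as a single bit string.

s1: b1⊕b3⊕b5⊕b7 = 1⊕0⊕1⊕0 = 0
s2: b2⊕b3⊕b6⊕b7 = 1⊕0⊕0⊕0 = 1
s4: b4⊕b5⊕b6⊕b7 = 0⊕1⊕0⊕0 = 1
Syndrome (s4...s1) = 110 → position 6.
Flip bit 6: corrected codeword = 1100110
Data bits at positions 3,5,6,7: 0110

0110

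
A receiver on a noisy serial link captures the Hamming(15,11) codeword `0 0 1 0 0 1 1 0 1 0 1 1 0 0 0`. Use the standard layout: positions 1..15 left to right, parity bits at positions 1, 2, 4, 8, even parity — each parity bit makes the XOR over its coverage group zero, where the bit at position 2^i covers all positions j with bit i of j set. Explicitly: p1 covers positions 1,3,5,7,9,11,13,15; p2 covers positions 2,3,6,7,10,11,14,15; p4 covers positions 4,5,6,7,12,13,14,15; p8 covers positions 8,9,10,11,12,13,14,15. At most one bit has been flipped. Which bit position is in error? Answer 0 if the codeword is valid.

12

s1: b1⊕b3⊕b5⊕b7⊕b9⊕b11⊕b13⊕b15 = 0⊕1⊕0⊕1⊕1⊕1⊕0⊕0 = 0
s2: b2⊕b3⊕b6⊕b7⊕b10⊕b11⊕b14⊕b15 = 0⊕1⊕1⊕1⊕0⊕1⊕0⊕0 = 0
s4: b4⊕b5⊕b6⊕b7⊕b12⊕b13⊕b14⊕b15 = 0⊕0⊕1⊕1⊕1⊕0⊕0⊕0 = 1
s8: b8⊕b9⊕b10⊕b11⊕b12⊕b13⊕b14⊕b15 = 0⊕1⊕0⊕1⊕1⊕0⊕0⊕0 = 1
Syndrome (s8...s1) = 1100 → position 12.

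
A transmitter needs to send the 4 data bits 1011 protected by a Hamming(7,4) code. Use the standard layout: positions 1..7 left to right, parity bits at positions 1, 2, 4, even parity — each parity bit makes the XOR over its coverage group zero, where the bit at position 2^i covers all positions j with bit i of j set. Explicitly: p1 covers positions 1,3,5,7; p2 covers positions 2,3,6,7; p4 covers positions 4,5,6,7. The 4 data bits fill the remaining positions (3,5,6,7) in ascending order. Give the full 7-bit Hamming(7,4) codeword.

Place data bits at non-power-of-two positions: b3=1, b5=0, b6=1, b7=1.
p1 = XOR of data positions {3,5,7} = 1⊕0⊕1 = 0
p2 = XOR of data positions {3,6,7} = 1⊕1⊕1 = 1
p4 = XOR of data positions {5,6,7} = 0⊕1⊕1 = 0
Codeword b1..b7 = 0110011

0110011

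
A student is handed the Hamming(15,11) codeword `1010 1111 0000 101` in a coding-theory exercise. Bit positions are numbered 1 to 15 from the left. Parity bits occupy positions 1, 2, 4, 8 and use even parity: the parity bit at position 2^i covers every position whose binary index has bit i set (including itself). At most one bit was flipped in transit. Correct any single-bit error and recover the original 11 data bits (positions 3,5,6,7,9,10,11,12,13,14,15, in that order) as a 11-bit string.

s1: b1⊕b3⊕b5⊕b7⊕b9⊕b11⊕b13⊕b15 = 1⊕1⊕1⊕1⊕0⊕0⊕1⊕1 = 0
s2: b2⊕b3⊕b6⊕b7⊕b10⊕b11⊕b14⊕b15 = 0⊕1⊕1⊕1⊕0⊕0⊕0⊕1 = 0
s4: b4⊕b5⊕b6⊕b7⊕b12⊕b13⊕b14⊕b15 = 0⊕1⊕1⊕1⊕0⊕1⊕0⊕1 = 1
s8: b8⊕b9⊕b10⊕b11⊕b12⊕b13⊕b14⊕b15 = 1⊕0⊕0⊕0⊕0⊕1⊕0⊕1 = 1
Syndrome (s8...s1) = 1100 → position 12.
Flip bit 12: corrected codeword = 101011110001101
Data bits at positions 3,5,6,7,9,10,11,12,13,14,15: 11110001101

11110001101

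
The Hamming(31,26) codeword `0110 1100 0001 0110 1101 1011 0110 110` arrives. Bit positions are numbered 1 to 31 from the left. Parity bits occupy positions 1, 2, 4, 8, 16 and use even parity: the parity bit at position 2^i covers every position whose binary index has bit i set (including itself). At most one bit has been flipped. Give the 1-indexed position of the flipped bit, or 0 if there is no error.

s1: b1⊕b3⊕b5⊕b7⊕b9⊕b11⊕b13⊕b15⊕b17⊕b19⊕b21⊕b23⊕b25⊕b27⊕b29⊕b31 = 0⊕1⊕1⊕0⊕0⊕0⊕0⊕1⊕1⊕0⊕1⊕1⊕0⊕1⊕1⊕0 = 0
s2: b2⊕b3⊕b6⊕b7⊕b10⊕b11⊕b14⊕b15⊕b18⊕b19⊕b22⊕b23⊕b26⊕b27⊕b30⊕b31 = 1⊕1⊕1⊕0⊕0⊕0⊕1⊕1⊕1⊕0⊕0⊕1⊕1⊕1⊕1⊕0 = 0
s4: b4⊕b5⊕b6⊕b7⊕b12⊕b13⊕b14⊕b15⊕b20⊕b21⊕b22⊕b23⊕b28⊕b29⊕b30⊕b31 = 0⊕1⊕1⊕0⊕1⊕0⊕1⊕1⊕1⊕1⊕0⊕1⊕0⊕1⊕1⊕0 = 0
s8: b8⊕b9⊕b10⊕b11⊕b12⊕b13⊕b14⊕b15⊕b24⊕b25⊕b26⊕b27⊕b28⊕b29⊕b30⊕b31 = 0⊕0⊕0⊕0⊕1⊕0⊕1⊕1⊕1⊕0⊕1⊕1⊕0⊕1⊕1⊕0 = 0
s16: b16⊕b17⊕b18⊕b19⊕b20⊕b21⊕b22⊕b23⊕b24⊕b25⊕b26⊕b27⊕b28⊕b29⊕b30⊕b31 = 0⊕1⊕1⊕0⊕1⊕1⊕0⊕1⊕1⊕0⊕1⊕1⊕0⊕1⊕1⊕0 = 0
Syndrome (s16...s1) = 00000 → position 0 (no error).

0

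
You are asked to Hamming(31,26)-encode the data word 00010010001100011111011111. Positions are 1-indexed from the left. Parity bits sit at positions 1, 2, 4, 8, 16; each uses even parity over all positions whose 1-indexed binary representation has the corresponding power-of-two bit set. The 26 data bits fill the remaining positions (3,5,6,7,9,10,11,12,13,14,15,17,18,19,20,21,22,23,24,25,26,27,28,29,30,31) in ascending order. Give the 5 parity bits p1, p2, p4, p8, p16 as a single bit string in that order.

Place data bits at non-power-of-two positions: b3=0, b5=0, b6=0, b7=1, b9=0, b10=0, b11=1, b12=0, b13=0, b14=0, b15=1, b17=1, b18=0, b19=0, b20=0, b21=1, b22=1, b23=1, b24=1, b25=1, b26=0, b27=1, b28=1, b29=1, b30=1, b31=1.
p1 = XOR of data positions {3,5,7,9,11,13,15,17,19,21,23,25,27,29,31} = 0⊕0⊕1⊕0⊕1⊕0⊕1⊕1⊕0⊕1⊕1⊕1⊕1⊕1⊕1 = 0
p2 = XOR of data positions {3,6,7,10,11,14,15,18,19,22,23,26,27,30,31} = 0⊕0⊕1⊕0⊕1⊕0⊕1⊕0⊕0⊕1⊕1⊕0⊕1⊕1⊕1 = 0
p4 = XOR of data positions {5,6,7,12,13,14,15,20,21,22,23,28,29,30,31} = 0⊕0⊕1⊕0⊕0⊕0⊕1⊕0⊕1⊕1⊕1⊕1⊕1⊕1⊕1 = 1
p8 = XOR of data positions {9,10,11,12,13,14,15,24,25,26,27,28,29,30,31} = 0⊕0⊕1⊕0⊕0⊕0⊕1⊕1⊕1⊕0⊕1⊕1⊕1⊕1⊕1 = 1
p16 = XOR of data positions {17,18,19,20,21,22,23,24,25,26,27,28,29,30,31} = 1⊕0⊕0⊕0⊕1⊕1⊕1⊕1⊕1⊕0⊕1⊕1⊕1⊕1⊕1 = 1
Parity bits p1,p2,p4,p8,p16 = 00111

00111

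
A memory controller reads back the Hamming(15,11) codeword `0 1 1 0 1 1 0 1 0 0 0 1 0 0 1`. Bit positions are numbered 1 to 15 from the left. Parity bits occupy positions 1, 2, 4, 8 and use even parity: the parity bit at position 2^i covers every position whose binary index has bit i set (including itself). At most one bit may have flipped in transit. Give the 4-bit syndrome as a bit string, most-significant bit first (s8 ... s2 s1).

s1: b1⊕b3⊕b5⊕b7⊕b9⊕b11⊕b13⊕b15 = 0⊕1⊕1⊕0⊕0⊕0⊕0⊕1 = 1
s2: b2⊕b3⊕b6⊕b7⊕b10⊕b11⊕b14⊕b15 = 1⊕1⊕1⊕0⊕0⊕0⊕0⊕1 = 0
s4: b4⊕b5⊕b6⊕b7⊕b12⊕b13⊕b14⊕b15 = 0⊕1⊕1⊕0⊕1⊕0⊕0⊕1 = 0
s8: b8⊕b9⊕b10⊕b11⊕b12⊕b13⊕b14⊕b15 = 1⊕0⊕0⊕0⊕1⊕0⊕0⊕1 = 1
Syndrome (s8...s1) = 1001 → position 9.

1001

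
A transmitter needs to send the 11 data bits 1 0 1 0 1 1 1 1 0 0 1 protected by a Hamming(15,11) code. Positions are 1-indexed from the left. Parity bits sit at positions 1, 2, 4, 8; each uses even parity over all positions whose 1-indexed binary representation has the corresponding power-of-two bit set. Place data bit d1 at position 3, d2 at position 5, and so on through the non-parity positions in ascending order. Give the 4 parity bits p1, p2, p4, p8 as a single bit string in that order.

0111

Place data bits at non-power-of-two positions: b3=1, b5=0, b6=1, b7=0, b9=1, b10=1, b11=1, b12=1, b13=0, b14=0, b15=1.
p1 = XOR of data positions {3,5,7,9,11,13,15} = 1⊕0⊕0⊕1⊕1⊕0⊕1 = 0
p2 = XOR of data positions {3,6,7,10,11,14,15} = 1⊕1⊕0⊕1⊕1⊕0⊕1 = 1
p4 = XOR of data positions {5,6,7,12,13,14,15} = 0⊕1⊕0⊕1⊕0⊕0⊕1 = 1
p8 = XOR of data positions {9,10,11,12,13,14,15} = 1⊕1⊕1⊕1⊕0⊕0⊕1 = 1
Parity bits p1,p2,p4,p8 = 0111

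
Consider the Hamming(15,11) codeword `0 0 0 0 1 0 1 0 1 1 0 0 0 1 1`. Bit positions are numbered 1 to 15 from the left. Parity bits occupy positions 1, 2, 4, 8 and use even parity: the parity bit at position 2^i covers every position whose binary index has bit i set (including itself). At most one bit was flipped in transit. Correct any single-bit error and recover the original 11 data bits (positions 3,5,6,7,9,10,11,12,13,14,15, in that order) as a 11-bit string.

01011100011

s1: b1⊕b3⊕b5⊕b7⊕b9⊕b11⊕b13⊕b15 = 0⊕0⊕1⊕1⊕1⊕0⊕0⊕1 = 0
s2: b2⊕b3⊕b6⊕b7⊕b10⊕b11⊕b14⊕b15 = 0⊕0⊕0⊕1⊕1⊕0⊕1⊕1 = 0
s4: b4⊕b5⊕b6⊕b7⊕b12⊕b13⊕b14⊕b15 = 0⊕1⊕0⊕1⊕0⊕0⊕1⊕1 = 0
s8: b8⊕b9⊕b10⊕b11⊕b12⊕b13⊕b14⊕b15 = 0⊕1⊕1⊕0⊕0⊕0⊕1⊕1 = 0
Syndrome (s8...s1) = 0000 → position 0 (no error).
No correction needed.
Data bits at positions 3,5,6,7,9,10,11,12,13,14,15: 01011100011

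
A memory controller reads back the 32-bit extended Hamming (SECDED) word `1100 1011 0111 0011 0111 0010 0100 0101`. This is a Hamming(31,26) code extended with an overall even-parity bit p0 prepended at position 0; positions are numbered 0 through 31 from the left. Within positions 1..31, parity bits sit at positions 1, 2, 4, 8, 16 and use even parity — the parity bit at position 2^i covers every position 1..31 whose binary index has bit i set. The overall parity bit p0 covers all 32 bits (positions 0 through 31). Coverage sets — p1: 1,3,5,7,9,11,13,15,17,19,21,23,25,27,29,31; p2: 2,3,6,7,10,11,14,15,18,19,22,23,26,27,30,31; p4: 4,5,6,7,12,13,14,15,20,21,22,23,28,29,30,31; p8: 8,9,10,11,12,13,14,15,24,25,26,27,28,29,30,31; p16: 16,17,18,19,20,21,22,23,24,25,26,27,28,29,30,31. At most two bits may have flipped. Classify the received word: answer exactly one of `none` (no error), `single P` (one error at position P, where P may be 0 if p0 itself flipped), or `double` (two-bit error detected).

s1: b1⊕b3⊕b5⊕b7⊕b9⊕b11⊕b13⊕b15⊕b17⊕b19⊕b21⊕b23⊕b25⊕b27⊕b29⊕b31 = 1⊕0⊕0⊕1⊕1⊕1⊕0⊕1⊕1⊕1⊕0⊕0⊕1⊕0⊕1⊕1 = 0
s2: b2⊕b3⊕b6⊕b7⊕b10⊕b11⊕b14⊕b15⊕b18⊕b19⊕b22⊕b23⊕b26⊕b27⊕b30⊕b31 = 0⊕0⊕1⊕1⊕1⊕1⊕1⊕1⊕1⊕1⊕1⊕0⊕0⊕0⊕0⊕1 = 0
s4: b4⊕b5⊕b6⊕b7⊕b12⊕b13⊕b14⊕b15⊕b20⊕b21⊕b22⊕b23⊕b28⊕b29⊕b30⊕b31 = 1⊕0⊕1⊕1⊕0⊕0⊕1⊕1⊕0⊕0⊕1⊕0⊕0⊕1⊕0⊕1 = 0
s8: b8⊕b9⊕b10⊕b11⊕b12⊕b13⊕b14⊕b15⊕b24⊕b25⊕b26⊕b27⊕b28⊕b29⊕b30⊕b31 = 0⊕1⊕1⊕1⊕0⊕0⊕1⊕1⊕0⊕1⊕0⊕0⊕0⊕1⊕0⊕1 = 0
s16: b16⊕b17⊕b18⊕b19⊕b20⊕b21⊕b22⊕b23⊕b24⊕b25⊕b26⊕b27⊕b28⊕b29⊕b30⊕b31 = 0⊕1⊕1⊕1⊕0⊕0⊕1⊕0⊕0⊕1⊕0⊕0⊕0⊕1⊕0⊕1 = 1
Syndrome (s16...s1) = 10000 → position 16.
Overall parity (XOR of all 32 bits, including p0): 1⊕1⊕0⊕0⊕1⊕0⊕1⊕1⊕0⊕1⊕1⊕1⊕0⊕0⊕1⊕1⊕0⊕1⊕1⊕1⊕0⊕0⊕1⊕0⊕0⊕1⊕0⊕0⊕0⊕1⊕0⊕1 = 1
Overall=1, syndrome position=16 → single-bit error at position 16.

single 16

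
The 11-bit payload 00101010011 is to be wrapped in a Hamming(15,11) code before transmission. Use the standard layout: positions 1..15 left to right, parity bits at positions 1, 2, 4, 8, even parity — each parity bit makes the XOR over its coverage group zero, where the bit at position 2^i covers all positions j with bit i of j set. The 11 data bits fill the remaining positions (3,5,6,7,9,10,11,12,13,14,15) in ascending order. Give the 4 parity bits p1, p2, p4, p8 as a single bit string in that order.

1010

Place data bits at non-power-of-two positions: b3=0, b5=0, b6=1, b7=0, b9=1, b10=0, b11=1, b12=0, b13=0, b14=1, b15=1.
p1 = XOR of data positions {3,5,7,9,11,13,15} = 0⊕0⊕0⊕1⊕1⊕0⊕1 = 1
p2 = XOR of data positions {3,6,7,10,11,14,15} = 0⊕1⊕0⊕0⊕1⊕1⊕1 = 0
p4 = XOR of data positions {5,6,7,12,13,14,15} = 0⊕1⊕0⊕0⊕0⊕1⊕1 = 1
p8 = XOR of data positions {9,10,11,12,13,14,15} = 1⊕0⊕1⊕0⊕0⊕1⊕1 = 0
Parity bits p1,p2,p4,p8 = 1010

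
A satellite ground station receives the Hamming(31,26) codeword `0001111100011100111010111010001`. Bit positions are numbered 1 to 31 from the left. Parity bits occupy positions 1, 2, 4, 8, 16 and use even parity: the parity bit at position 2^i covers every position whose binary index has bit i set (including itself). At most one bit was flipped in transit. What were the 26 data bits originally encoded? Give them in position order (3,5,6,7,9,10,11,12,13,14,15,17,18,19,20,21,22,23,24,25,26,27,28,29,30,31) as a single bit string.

01110001110111010111010001

s1: b1⊕b3⊕b5⊕b7⊕b9⊕b11⊕b13⊕b15⊕b17⊕b19⊕b21⊕b23⊕b25⊕b27⊕b29⊕b31 = 0⊕0⊕1⊕1⊕0⊕0⊕1⊕0⊕1⊕1⊕1⊕1⊕1⊕1⊕0⊕1 = 0
s2: b2⊕b3⊕b6⊕b7⊕b10⊕b11⊕b14⊕b15⊕b18⊕b19⊕b22⊕b23⊕b26⊕b27⊕b30⊕b31 = 0⊕0⊕1⊕1⊕0⊕0⊕1⊕0⊕1⊕1⊕0⊕1⊕0⊕1⊕0⊕1 = 0
s4: b4⊕b5⊕b6⊕b7⊕b12⊕b13⊕b14⊕b15⊕b20⊕b21⊕b22⊕b23⊕b28⊕b29⊕b30⊕b31 = 1⊕1⊕1⊕1⊕1⊕1⊕1⊕0⊕0⊕1⊕0⊕1⊕0⊕0⊕0⊕1 = 0
s8: b8⊕b9⊕b10⊕b11⊕b12⊕b13⊕b14⊕b15⊕b24⊕b25⊕b26⊕b27⊕b28⊕b29⊕b30⊕b31 = 1⊕0⊕0⊕0⊕1⊕1⊕1⊕0⊕1⊕1⊕0⊕1⊕0⊕0⊕0⊕1 = 0
s16: b16⊕b17⊕b18⊕b19⊕b20⊕b21⊕b22⊕b23⊕b24⊕b25⊕b26⊕b27⊕b28⊕b29⊕b30⊕b31 = 0⊕1⊕1⊕1⊕0⊕1⊕0⊕1⊕1⊕1⊕0⊕1⊕0⊕0⊕0⊕1 = 1
Syndrome (s16...s1) = 10000 → position 16.
Flip bit 16: corrected codeword = 0001111100011101111010111010001
Data bits at positions 3,5,6,7,9,10,11,12,13,14,15,17,18,19,20,21,22,23,24,25,26,27,28,29,30,31: 01110001110111010111010001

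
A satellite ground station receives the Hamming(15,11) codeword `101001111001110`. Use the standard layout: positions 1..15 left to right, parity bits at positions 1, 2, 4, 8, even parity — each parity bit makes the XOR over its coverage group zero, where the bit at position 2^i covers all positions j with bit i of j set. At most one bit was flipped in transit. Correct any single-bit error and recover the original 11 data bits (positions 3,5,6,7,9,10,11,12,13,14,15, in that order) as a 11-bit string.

s1: b1⊕b3⊕b5⊕b7⊕b9⊕b11⊕b13⊕b15 = 1⊕1⊕0⊕1⊕1⊕0⊕1⊕0 = 1
s2: b2⊕b3⊕b6⊕b7⊕b10⊕b11⊕b14⊕b15 = 0⊕1⊕1⊕1⊕0⊕0⊕1⊕0 = 0
s4: b4⊕b5⊕b6⊕b7⊕b12⊕b13⊕b14⊕b15 = 0⊕0⊕1⊕1⊕1⊕1⊕1⊕0 = 1
s8: b8⊕b9⊕b10⊕b11⊕b12⊕b13⊕b14⊕b15 = 1⊕1⊕0⊕0⊕1⊕1⊕1⊕0 = 1
Syndrome (s8...s1) = 1101 → position 13.
Flip bit 13: corrected codeword = 101001111001010
Data bits at positions 3,5,6,7,9,10,11,12,13,14,15: 10111001010

10111001010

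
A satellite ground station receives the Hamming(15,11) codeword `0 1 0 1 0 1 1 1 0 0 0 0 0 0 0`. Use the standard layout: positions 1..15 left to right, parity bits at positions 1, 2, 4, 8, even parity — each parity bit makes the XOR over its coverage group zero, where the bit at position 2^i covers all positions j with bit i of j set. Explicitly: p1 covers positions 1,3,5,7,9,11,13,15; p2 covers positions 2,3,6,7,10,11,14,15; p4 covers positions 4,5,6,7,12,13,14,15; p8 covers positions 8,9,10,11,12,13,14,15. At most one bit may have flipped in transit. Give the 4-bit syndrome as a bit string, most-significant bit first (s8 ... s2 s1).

1111

s1: b1⊕b3⊕b5⊕b7⊕b9⊕b11⊕b13⊕b15 = 0⊕0⊕0⊕1⊕0⊕0⊕0⊕0 = 1
s2: b2⊕b3⊕b6⊕b7⊕b10⊕b11⊕b14⊕b15 = 1⊕0⊕1⊕1⊕0⊕0⊕0⊕0 = 1
s4: b4⊕b5⊕b6⊕b7⊕b12⊕b13⊕b14⊕b15 = 1⊕0⊕1⊕1⊕0⊕0⊕0⊕0 = 1
s8: b8⊕b9⊕b10⊕b11⊕b12⊕b13⊕b14⊕b15 = 1⊕0⊕0⊕0⊕0⊕0⊕0⊕0 = 1
Syndrome (s8...s1) = 1111 → position 15.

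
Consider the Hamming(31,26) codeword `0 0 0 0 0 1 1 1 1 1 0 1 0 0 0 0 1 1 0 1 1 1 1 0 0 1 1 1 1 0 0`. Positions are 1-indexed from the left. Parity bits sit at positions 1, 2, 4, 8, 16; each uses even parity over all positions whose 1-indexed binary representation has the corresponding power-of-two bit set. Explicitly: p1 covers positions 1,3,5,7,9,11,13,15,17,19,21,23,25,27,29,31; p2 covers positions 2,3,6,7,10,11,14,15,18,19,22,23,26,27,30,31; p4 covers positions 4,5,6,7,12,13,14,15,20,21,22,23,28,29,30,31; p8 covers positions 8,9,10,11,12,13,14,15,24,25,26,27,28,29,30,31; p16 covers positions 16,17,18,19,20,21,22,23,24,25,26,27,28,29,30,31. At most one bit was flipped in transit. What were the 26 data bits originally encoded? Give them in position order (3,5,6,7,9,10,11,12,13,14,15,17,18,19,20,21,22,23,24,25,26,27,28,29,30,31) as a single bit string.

s1: b1⊕b3⊕b5⊕b7⊕b9⊕b11⊕b13⊕b15⊕b17⊕b19⊕b21⊕b23⊕b25⊕b27⊕b29⊕b31 = 0⊕0⊕0⊕1⊕1⊕0⊕0⊕0⊕1⊕0⊕1⊕1⊕0⊕1⊕1⊕0 = 1
s2: b2⊕b3⊕b6⊕b7⊕b10⊕b11⊕b14⊕b15⊕b18⊕b19⊕b22⊕b23⊕b26⊕b27⊕b30⊕b31 = 0⊕0⊕1⊕1⊕1⊕0⊕0⊕0⊕1⊕0⊕1⊕1⊕1⊕1⊕0⊕0 = 0
s4: b4⊕b5⊕b6⊕b7⊕b12⊕b13⊕b14⊕b15⊕b20⊕b21⊕b22⊕b23⊕b28⊕b29⊕b30⊕b31 = 0⊕0⊕1⊕1⊕1⊕0⊕0⊕0⊕1⊕1⊕1⊕1⊕1⊕1⊕0⊕0 = 1
s8: b8⊕b9⊕b10⊕b11⊕b12⊕b13⊕b14⊕b15⊕b24⊕b25⊕b26⊕b27⊕b28⊕b29⊕b30⊕b31 = 1⊕1⊕1⊕0⊕1⊕0⊕0⊕0⊕0⊕0⊕1⊕1⊕1⊕1⊕0⊕0 = 0
s16: b16⊕b17⊕b18⊕b19⊕b20⊕b21⊕b22⊕b23⊕b24⊕b25⊕b26⊕b27⊕b28⊕b29⊕b30⊕b31 = 0⊕1⊕1⊕0⊕1⊕1⊕1⊕1⊕0⊕0⊕1⊕1⊕1⊕1⊕0⊕0 = 0
Syndrome (s16...s1) = 00101 → position 5.
Flip bit 5: corrected codeword = 0000111111010000110111100111100
Data bits at positions 3,5,6,7,9,10,11,12,13,14,15,17,18,19,20,21,22,23,24,25,26,27,28,29,30,31: 01111101000110111100111100

01111101000110111100111100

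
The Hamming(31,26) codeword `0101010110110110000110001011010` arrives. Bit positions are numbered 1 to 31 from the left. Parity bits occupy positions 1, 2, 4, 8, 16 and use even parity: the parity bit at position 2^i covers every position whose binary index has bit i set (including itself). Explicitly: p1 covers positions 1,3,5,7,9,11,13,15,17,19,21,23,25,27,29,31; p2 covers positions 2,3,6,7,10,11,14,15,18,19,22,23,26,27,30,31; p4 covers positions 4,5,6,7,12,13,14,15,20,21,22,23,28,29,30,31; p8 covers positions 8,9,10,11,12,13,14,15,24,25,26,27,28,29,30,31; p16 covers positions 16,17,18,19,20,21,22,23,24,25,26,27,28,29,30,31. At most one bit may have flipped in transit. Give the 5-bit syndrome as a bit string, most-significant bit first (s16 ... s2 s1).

00110

s1: b1⊕b3⊕b5⊕b7⊕b9⊕b11⊕b13⊕b15⊕b17⊕b19⊕b21⊕b23⊕b25⊕b27⊕b29⊕b31 = 0⊕0⊕0⊕0⊕1⊕1⊕0⊕1⊕0⊕0⊕1⊕0⊕1⊕1⊕0⊕0 = 0
s2: b2⊕b3⊕b6⊕b7⊕b10⊕b11⊕b14⊕b15⊕b18⊕b19⊕b22⊕b23⊕b26⊕b27⊕b30⊕b31 = 1⊕0⊕1⊕0⊕0⊕1⊕1⊕1⊕0⊕0⊕0⊕0⊕0⊕1⊕1⊕0 = 1
s4: b4⊕b5⊕b6⊕b7⊕b12⊕b13⊕b14⊕b15⊕b20⊕b21⊕b22⊕b23⊕b28⊕b29⊕b30⊕b31 = 1⊕0⊕1⊕0⊕1⊕0⊕1⊕1⊕1⊕1⊕0⊕0⊕1⊕0⊕1⊕0 = 1
s8: b8⊕b9⊕b10⊕b11⊕b12⊕b13⊕b14⊕b15⊕b24⊕b25⊕b26⊕b27⊕b28⊕b29⊕b30⊕b31 = 1⊕1⊕0⊕1⊕1⊕0⊕1⊕1⊕0⊕1⊕0⊕1⊕1⊕0⊕1⊕0 = 0
s16: b16⊕b17⊕b18⊕b19⊕b20⊕b21⊕b22⊕b23⊕b24⊕b25⊕b26⊕b27⊕b28⊕b29⊕b30⊕b31 = 0⊕0⊕0⊕0⊕1⊕1⊕0⊕0⊕0⊕1⊕0⊕1⊕1⊕0⊕1⊕0 = 0
Syndrome (s16...s1) = 00110 → position 6.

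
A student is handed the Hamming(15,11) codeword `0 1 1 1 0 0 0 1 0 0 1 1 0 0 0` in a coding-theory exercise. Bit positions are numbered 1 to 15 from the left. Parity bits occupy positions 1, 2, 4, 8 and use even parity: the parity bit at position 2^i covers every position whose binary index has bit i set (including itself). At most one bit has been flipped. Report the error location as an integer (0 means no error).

10

s1: b1⊕b3⊕b5⊕b7⊕b9⊕b11⊕b13⊕b15 = 0⊕1⊕0⊕0⊕0⊕1⊕0⊕0 = 0
s2: b2⊕b3⊕b6⊕b7⊕b10⊕b11⊕b14⊕b15 = 1⊕1⊕0⊕0⊕0⊕1⊕0⊕0 = 1
s4: b4⊕b5⊕b6⊕b7⊕b12⊕b13⊕b14⊕b15 = 1⊕0⊕0⊕0⊕1⊕0⊕0⊕0 = 0
s8: b8⊕b9⊕b10⊕b11⊕b12⊕b13⊕b14⊕b15 = 1⊕0⊕0⊕1⊕1⊕0⊕0⊕0 = 1
Syndrome (s8...s1) = 1010 → position 10.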